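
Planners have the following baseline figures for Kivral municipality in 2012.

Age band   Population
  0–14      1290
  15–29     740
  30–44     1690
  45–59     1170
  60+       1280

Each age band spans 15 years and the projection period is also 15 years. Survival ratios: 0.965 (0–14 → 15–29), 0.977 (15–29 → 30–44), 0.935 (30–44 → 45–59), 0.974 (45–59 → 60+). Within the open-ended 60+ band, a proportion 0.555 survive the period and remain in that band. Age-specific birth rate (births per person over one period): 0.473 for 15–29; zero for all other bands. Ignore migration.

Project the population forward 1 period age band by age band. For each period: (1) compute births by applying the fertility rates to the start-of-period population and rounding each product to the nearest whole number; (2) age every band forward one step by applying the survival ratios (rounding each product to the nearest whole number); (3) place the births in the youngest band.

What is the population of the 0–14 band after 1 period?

350

Numbering the groups 1..5 from youngest to oldest:
— Period 1 —
Births: 740 × 0.473 = 350
Group 2: 1290 × 0.965 = 1245
Group 3: 740 × 0.977 = 723
Group 4: 1690 × 0.935 = 1580
Group 5: 1170 × 0.974 + 1280 × 0.555 = 1140 + 710 = 1850
Giving 350 / 1245 / 723 / 1580 / 1850.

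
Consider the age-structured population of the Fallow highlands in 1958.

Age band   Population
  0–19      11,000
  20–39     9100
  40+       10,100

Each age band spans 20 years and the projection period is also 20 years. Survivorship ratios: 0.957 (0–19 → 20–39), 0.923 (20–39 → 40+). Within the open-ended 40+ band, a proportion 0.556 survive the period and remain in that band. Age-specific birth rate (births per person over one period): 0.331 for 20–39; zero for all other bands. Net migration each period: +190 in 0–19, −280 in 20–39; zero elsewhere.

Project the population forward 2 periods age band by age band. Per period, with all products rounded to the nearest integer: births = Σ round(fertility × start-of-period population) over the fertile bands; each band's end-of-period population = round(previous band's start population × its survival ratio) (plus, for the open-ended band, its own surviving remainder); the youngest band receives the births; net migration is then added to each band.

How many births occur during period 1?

[period 1]
Births: 9100 * 0.331 = 3012
20–39: 11000 * 0.957 = 10527
40+: 9100 * 0.923 + 10100 * 0.556 = 8399 + 5616 = 14015
Net migration: 0–19 + 190 → 3202; 20–39 − 280 → 10247
→ [3202, 10247, 14015]

3012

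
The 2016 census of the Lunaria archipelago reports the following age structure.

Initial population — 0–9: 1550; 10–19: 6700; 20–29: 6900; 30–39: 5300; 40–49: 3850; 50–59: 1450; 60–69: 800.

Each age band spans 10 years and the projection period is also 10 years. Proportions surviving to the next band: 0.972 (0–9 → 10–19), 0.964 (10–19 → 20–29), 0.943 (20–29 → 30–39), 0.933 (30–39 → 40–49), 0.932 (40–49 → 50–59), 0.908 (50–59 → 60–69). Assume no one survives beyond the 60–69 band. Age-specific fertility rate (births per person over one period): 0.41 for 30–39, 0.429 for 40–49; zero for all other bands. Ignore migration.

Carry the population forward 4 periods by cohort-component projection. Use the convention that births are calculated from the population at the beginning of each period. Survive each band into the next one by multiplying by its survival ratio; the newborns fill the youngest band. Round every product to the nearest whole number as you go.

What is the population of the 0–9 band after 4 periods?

Numbering the groups 1..7 from youngest to oldest:
— Period 1 —
Births: 5300 × 0.41 = 2173, 3850 × 0.429 = 1652 — total 3825
Group 2: 1550 × 0.972 = 1507
Group 3: 6700 × 0.964 = 6459
Group 4: 6900 × 0.943 = 6507
Group 5: 5300 × 0.933 = 4945
Group 6: 3850 × 0.932 = 3588
Group 7: 1450 × 0.908 = 1317
Population now: 0–9=3825, 10–19=1507, 20–29=6459, 30–39=6507, 40–49=4945, 50–59=3588, 60–69=1317
— Period 2 —
Births: 6507 × 0.41 = 2668, 4945 × 0.429 = 2121 — total 4789
Group 2: 3825 × 0.972 = 3718
Group 3: 1507 × 0.964 = 1453
Group 4: 6459 × 0.943 = 6091
Group 5: 6507 × 0.933 = 6071
Group 6: 4945 × 0.932 = 4609
Group 7: 3588 × 0.908 = 3258
Population now: 0–9=4789, 10–19=3718, 20–29=1453, 30–39=6091, 40–49=6071, 50–59=4609, 60–69=3258
— Period 3 —
Births: 6091 × 0.41 = 2497, 6071 × 0.429 = 2604 — total 5101
Group 2: 4789 × 0.972 = 4655
Group 3: 3718 × 0.964 = 3584
Group 4: 1453 × 0.943 = 1370
Group 5: 6091 × 0.933 = 5683
Group 6: 6071 × 0.932 = 5658
Group 7: 4609 × 0.908 = 4185
Population now: 0–9=5101, 10–19=4655, 20–29=3584, 30–39=1370, 40–49=5683, 50–59=5658, 60–69=4185
— Period 4 —
Births: 1370 × 0.41 = 562, 5683 × 0.429 = 2438 — total 3000
Group 2: 5101 × 0.972 = 4958
Group 3: 4655 × 0.964 = 4487
Group 4: 3584 × 0.943 = 3380
Group 5: 1370 × 0.933 = 1278
Group 6: 5683 × 0.932 = 5297
Group 7: 5658 × 0.908 = 5137
Population now: 0–9=3000, 10–19=4958, 20–29=4487, 30–39=3380, 40–49=1278, 50–59=5297, 60–69=5137

3000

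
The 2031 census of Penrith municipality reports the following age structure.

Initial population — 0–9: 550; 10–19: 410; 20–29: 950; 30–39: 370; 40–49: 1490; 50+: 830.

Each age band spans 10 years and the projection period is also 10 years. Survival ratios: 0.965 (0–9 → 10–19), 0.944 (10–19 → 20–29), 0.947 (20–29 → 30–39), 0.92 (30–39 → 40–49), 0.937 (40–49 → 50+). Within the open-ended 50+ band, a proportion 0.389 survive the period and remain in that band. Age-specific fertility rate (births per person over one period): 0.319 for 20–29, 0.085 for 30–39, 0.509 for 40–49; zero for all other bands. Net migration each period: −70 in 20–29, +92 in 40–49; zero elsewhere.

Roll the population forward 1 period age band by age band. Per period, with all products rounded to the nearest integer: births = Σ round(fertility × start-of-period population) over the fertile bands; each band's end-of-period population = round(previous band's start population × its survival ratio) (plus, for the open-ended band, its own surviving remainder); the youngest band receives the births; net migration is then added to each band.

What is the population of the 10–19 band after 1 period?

531

After projecting period 1:
Births: 950 × 0.319 = 303, 370 × 0.085 = 31, 1490 × 0.509 = 758 — total 1092
10–19: 550 × 0.965 = 531
20–29: 410 × 0.944 = 387
30–39: 950 × 0.947 = 900
40–49: 370 × 0.92 = 340
50+: 1490 × 0.937 + 830 × 0.389 = 1396 + 323 = 1719
Net migration: 20–29 − 70 → 317; 40–49 + 92 → 432
Giving 1092 / 531 / 317 / 900 / 432 / 1719.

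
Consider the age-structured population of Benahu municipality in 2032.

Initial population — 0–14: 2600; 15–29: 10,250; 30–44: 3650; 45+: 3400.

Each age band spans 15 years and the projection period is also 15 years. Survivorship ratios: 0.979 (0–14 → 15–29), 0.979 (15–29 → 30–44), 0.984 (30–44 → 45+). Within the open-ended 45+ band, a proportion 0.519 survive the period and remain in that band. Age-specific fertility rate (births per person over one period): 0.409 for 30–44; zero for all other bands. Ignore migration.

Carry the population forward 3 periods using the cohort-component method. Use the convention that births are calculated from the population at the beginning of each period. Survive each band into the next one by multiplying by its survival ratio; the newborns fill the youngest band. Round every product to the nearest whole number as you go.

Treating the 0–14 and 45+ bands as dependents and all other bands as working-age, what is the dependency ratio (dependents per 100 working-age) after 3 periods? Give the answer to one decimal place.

Period 1:
Births: 3650 × 0.409 = 1493
15–29: 2600 × 0.979 = 2545
30–44: 10250 × 0.979 = 10035
45+: 3650 × 0.984 + 3400 × 0.519 = 3592 + 1765 = 5357
Giving 1493 / 2545 / 10035 / 5357.
Period 2:
Births: 10035 × 0.409 = 4104
15–29: 1493 × 0.979 = 1462
30–44: 2545 × 0.979 = 2492
45+: 10035 × 0.984 + 5357 × 0.519 = 9874 + 2780 = 12654
Giving 4104 / 1462 / 2492 / 12654.
Period 3:
Births: 2492 × 0.409 = 1019
15–29: 4104 × 0.979 = 4018
30–44: 1462 × 0.979 = 1431
45+: 2492 × 0.984 + 12654 × 0.519 = 2452 + 6567 = 9019
Giving 1019 / 4018 / 1431 / 9019.
Dependents (band 0–14 + band 45+) = 1019 + 9019 = 10038; working-age = 5449; ratio = 10038/5449 × 100 = 184.2

184.2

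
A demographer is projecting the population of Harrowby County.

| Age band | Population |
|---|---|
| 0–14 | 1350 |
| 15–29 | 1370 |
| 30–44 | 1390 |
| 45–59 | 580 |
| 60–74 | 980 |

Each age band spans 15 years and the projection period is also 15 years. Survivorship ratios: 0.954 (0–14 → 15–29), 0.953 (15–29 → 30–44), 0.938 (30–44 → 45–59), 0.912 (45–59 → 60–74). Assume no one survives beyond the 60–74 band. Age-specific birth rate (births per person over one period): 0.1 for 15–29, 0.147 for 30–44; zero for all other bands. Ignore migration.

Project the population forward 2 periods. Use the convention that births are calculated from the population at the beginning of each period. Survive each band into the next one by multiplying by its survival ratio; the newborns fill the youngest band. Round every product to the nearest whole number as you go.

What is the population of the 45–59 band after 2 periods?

Let band 1 be 0–14 through band 5 = 60–74.
[period 1]
Births: 1370 * 0.1 = 137  |  1390 * 0.147 = 204 → 341
Band 2: 1350 * 0.954 = 1288
Band 3: 1370 * 0.953 = 1306
Band 4: 1390 * 0.938 = 1304
Band 5: 580 * 0.912 = 529
Giving 341 / 1288 / 1306 / 1304 / 529.
[period 2]
Births: 1288 * 0.1 = 129  |  1306 * 0.147 = 192 → 321
Band 2: 341 * 0.954 = 325
Band 3: 1288 * 0.953 = 1227
Band 4: 1306 * 0.938 = 1225
Band 5: 1304 * 0.912 = 1189
Giving 321 / 325 / 1227 / 1225 / 1189.

1225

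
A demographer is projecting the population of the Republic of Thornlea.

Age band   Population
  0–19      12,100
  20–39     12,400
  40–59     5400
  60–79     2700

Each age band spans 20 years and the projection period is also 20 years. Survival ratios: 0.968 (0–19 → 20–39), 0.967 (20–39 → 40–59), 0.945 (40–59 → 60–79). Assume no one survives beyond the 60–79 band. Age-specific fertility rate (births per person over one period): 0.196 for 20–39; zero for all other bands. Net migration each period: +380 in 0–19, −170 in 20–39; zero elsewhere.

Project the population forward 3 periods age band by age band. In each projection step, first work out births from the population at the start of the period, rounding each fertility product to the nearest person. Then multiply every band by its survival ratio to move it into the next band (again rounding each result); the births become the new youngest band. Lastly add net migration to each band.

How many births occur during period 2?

2262

Let band 1 be 0–19 through band 4 = 60–79.
Period 1:
Births: 12400 × 0.196 = 2430
Band 2: 12100 × 0.968 = 11713
Band 3: 12400 × 0.967 = 11991
Band 4: 5400 × 0.945 = 5103
Net migration: Band 1 + 380 → 2810; Band 2 − 170 → 11543
Population now: 0–19=2810, 20–39=11543, 40–59=11991, 60–79=5103
Period 2:
Births: 11543 × 0.196 = 2262
Band 2: 2810 × 0.968 = 2720
Band 3: 11543 × 0.967 = 11162
Band 4: 11991 × 0.945 = 11331
Net migration: Band 1 + 380 → 2642; Band 2 − 170 → 2550
Population now: 0–19=2642, 20–39=2550, 40–59=11162, 60–79=11331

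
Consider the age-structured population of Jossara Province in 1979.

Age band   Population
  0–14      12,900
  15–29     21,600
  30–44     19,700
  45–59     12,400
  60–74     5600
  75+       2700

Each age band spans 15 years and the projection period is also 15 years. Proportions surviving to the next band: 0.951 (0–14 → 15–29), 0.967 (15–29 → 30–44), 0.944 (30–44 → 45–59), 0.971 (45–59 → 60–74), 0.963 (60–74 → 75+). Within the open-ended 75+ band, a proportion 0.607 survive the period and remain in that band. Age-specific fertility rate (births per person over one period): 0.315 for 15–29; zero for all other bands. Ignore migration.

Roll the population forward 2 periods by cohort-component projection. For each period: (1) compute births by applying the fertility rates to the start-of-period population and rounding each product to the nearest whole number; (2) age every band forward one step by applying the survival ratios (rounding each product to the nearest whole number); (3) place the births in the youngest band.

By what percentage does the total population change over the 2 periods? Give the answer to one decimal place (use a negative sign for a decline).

Period 1.
Births: 21600 * 0.315 = 6804
15–29: 12900 * 0.951 = 12268
30–44: 21600 * 0.967 = 20887
45–59: 19700 * 0.944 = 18597
60–74: 12400 * 0.971 = 12040
75+: 5600 * 0.963 + 2700 * 0.607 = 5393 + 1639 = 7032
End of period: [6804, 12268, 20887, 18597, 12040, 7032]
Period 2.
Births: 12268 * 0.315 = 3864
15–29: 6804 * 0.951 = 6471
30–44: 12268 * 0.967 = 11863
45–59: 20887 * 0.944 = 19717
60–74: 18597 * 0.971 = 18058
75+: 12040 * 0.963 + 7032 * 0.607 = 11595 + 4268 = 15863
End of period: [3864, 6471, 11863, 19717, 18058, 15863]
Total: 74900 → 75836; change = 936; percentage change = 1.2%

1.2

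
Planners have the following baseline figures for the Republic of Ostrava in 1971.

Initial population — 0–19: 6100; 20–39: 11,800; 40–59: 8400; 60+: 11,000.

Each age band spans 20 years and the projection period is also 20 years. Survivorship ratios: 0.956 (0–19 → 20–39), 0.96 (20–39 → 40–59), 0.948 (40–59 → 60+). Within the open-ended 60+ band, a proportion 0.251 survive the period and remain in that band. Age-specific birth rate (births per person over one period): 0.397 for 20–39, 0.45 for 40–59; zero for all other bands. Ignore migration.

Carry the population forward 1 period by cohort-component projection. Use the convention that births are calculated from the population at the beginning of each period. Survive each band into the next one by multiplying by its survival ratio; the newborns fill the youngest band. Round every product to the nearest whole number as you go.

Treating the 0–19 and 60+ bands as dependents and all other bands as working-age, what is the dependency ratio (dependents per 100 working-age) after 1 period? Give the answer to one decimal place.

[period 1]
Births: 11800 × 0.397 = 4685, 8400 × 0.45 = 3780 ⇒ total 8465
20–39: 6100 × 0.956 = 5832
40–59: 11800 × 0.96 = 11328
60+: 8400 × 0.948 + 11000 × 0.251 = 7963 + 2761 = 10724
Giving 8465 / 5832 / 11328 / 10724.
Dependents (band 0–19 + band 60+) = 8465 + 10724 = 19189; working-age = 17160; ratio = 19189/17160 × 100 = 111.8

111.8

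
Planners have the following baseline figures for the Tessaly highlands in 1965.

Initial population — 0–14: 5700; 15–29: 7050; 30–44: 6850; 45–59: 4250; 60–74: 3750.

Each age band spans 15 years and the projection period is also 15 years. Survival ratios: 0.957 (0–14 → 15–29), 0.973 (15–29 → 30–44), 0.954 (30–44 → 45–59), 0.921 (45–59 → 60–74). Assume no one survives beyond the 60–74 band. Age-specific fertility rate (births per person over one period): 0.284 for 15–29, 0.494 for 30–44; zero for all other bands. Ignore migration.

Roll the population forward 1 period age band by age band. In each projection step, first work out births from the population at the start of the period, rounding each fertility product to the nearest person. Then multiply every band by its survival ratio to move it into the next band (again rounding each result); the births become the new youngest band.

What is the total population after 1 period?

[period 1]
Births: 7050 × 0.284 = 2002  |  6850 × 0.494 = 3384 → total 5386
15–29: 5700 × 0.957 = 5455
30–44: 7050 × 0.973 = 6860
45–59: 6850 × 0.954 = 6535
60–74: 4250 × 0.921 = 3914
Giving 5386 / 5455 / 6860 / 6535 / 3914.
Total after period 1: 5386 + 5455 + 6860 + 6535 + 3914 = 28150

28150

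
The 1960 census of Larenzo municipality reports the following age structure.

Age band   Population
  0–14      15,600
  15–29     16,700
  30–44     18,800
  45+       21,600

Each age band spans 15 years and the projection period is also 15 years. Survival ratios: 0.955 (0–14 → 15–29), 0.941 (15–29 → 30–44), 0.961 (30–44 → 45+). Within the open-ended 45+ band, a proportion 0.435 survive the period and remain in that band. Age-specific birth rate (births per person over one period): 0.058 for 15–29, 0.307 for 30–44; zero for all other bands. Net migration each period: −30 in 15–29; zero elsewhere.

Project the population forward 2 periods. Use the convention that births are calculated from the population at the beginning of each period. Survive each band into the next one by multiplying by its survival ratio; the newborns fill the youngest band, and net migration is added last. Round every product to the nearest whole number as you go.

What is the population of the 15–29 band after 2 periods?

6408

— Period 1 —
Births: 16700 * 0.058 = 969  |  18800 * 0.307 = 5772 → total 6741
15–29: 15600 * 0.955 = 14898
30–44: 16700 * 0.941 = 15715
45+: 18800 * 0.961 + 21600 * 0.435 = 18067 + 9396 = 27463
Net migration: 15–29 − 30 → 14868
Population now: 0–14=6741, 15–29=14868, 30–44=15715, 45+=27463
— Period 2 —
Births: 14868 * 0.058 = 862  |  15715 * 0.307 = 4825 → total 5687
15–29: 6741 * 0.955 = 6438
30–44: 14868 * 0.941 = 13991
45+: 15715 * 0.961 + 27463 * 0.435 = 15102 + 11946 = 27048
Net migration: 15–29 − 30 → 6408
Population now: 0–14=5687, 15–29=6408, 30–44=13991, 45+=27048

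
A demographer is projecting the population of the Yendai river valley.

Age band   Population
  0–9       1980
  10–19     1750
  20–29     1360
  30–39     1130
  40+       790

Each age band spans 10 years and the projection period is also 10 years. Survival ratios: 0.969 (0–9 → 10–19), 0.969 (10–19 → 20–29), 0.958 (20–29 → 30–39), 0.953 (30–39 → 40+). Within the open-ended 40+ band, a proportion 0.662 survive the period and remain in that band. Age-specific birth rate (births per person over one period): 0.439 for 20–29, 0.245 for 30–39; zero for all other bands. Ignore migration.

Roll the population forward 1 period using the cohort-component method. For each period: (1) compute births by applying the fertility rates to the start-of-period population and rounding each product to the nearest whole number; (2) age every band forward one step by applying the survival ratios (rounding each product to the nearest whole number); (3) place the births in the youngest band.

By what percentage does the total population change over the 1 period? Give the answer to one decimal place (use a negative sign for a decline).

5.4

(Groups numbered youngest = 1 to oldest = 5.)
Period 1.
Births: 1360 * 0.439 = 597 ; 1130 * 0.245 = 277 → total 874
Group 2: 1980 * 0.969 = 1919
Group 3: 1750 * 0.969 = 1696
Group 4: 1360 * 0.958 = 1303
Group 5: 1130 * 0.953 + 790 * 0.662 = 1077 + 523 = 1600
→ [874, 1919, 1696, 1303, 1600]
Total: 7010 → 7392; change = 382; percentage change = 5.4%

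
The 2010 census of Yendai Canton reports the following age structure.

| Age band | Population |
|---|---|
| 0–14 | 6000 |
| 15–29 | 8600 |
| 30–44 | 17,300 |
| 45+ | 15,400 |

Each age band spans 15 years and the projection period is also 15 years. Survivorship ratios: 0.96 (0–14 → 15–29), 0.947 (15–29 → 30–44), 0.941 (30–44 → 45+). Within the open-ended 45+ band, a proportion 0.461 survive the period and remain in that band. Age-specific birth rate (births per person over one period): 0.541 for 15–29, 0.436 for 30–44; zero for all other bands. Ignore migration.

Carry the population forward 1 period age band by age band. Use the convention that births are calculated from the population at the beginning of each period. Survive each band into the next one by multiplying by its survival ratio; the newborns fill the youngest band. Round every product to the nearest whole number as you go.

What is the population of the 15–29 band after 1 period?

After projecting period 1:
Births: 8600 × 0.541 = 4653, 17300 × 0.436 = 7543 ⇒ total 12196
15–29: 6000 × 0.96 = 5760
30–44: 8600 × 0.947 = 8144
45+: 17300 × 0.941 + 15400 × 0.461 = 16279 + 7099 = 23378
Population now: 0–14=12196, 15–29=5760, 30–44=8144, 45+=23378

5760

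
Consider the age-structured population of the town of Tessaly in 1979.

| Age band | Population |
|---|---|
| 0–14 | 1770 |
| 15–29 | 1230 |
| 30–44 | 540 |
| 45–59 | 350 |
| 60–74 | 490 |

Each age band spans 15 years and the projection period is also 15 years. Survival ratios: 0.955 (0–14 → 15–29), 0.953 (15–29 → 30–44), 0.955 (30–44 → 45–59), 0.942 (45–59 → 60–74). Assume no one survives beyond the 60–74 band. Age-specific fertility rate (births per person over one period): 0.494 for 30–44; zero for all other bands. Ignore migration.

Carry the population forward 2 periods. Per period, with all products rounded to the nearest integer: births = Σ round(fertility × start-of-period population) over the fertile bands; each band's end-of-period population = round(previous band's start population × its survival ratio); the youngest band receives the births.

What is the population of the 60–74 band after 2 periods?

Period 1.
Births: 540 × 0.494 = 267
15–29: 1770 × 0.955 = 1690
30–44: 1230 × 0.953 = 1172
45–59: 540 × 0.955 = 516
60–74: 350 × 0.942 = 330
End of period: [267, 1690, 1172, 516, 330]
Period 2.
Births: 1172 × 0.494 = 579
15–29: 267 × 0.955 = 255
30–44: 1690 × 0.953 = 1611
45–59: 1172 × 0.955 = 1119
60–74: 516 × 0.942 = 486
End of period: [579, 255, 1611, 1119, 486]

486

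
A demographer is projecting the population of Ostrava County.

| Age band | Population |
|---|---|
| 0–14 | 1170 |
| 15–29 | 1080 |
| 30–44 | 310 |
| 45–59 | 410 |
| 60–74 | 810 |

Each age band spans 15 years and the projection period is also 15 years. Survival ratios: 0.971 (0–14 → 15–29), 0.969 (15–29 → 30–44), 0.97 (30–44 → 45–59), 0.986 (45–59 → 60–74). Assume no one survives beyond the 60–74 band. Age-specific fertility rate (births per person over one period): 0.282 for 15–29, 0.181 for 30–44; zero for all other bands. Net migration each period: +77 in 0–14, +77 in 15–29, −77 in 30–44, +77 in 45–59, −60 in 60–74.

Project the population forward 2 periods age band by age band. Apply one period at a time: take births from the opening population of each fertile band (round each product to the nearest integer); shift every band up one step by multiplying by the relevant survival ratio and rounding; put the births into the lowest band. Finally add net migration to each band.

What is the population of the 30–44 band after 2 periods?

(Groups numbered youngest = 1 to oldest = 5.)
Period 1:
Births: 1080 × 0.282 = 305, 310 × 0.181 = 56 → total 361
Group 2: 1170 × 0.971 = 1136
Group 3: 1080 × 0.969 = 1047
Group 4: 310 × 0.97 = 301
Group 5: 410 × 0.986 = 404
Net migration: Group 1 + 77 → 438; Group 2 + 77 → 1213; Group 3 − 77 → 970; Group 4 + 77 → 378; Group 5 − 60 → 344
End of period: [438, 1213, 970, 378, 344]
Period 2:
Births: 1213 × 0.282 = 342, 970 × 0.181 = 176 → total 518
Group 2: 438 × 0.971 = 425
Group 3: 1213 × 0.969 = 1175
Group 4: 970 × 0.97 = 941
Group 5: 378 × 0.986 = 373
Net migration: Group 1 + 77 → 595; Group 2 + 77 → 502; Group 3 − 77 → 1098; Group 4 + 77 → 1018; Group 5 − 60 → 313
End of period: [595, 502, 1098, 1018, 313]

1098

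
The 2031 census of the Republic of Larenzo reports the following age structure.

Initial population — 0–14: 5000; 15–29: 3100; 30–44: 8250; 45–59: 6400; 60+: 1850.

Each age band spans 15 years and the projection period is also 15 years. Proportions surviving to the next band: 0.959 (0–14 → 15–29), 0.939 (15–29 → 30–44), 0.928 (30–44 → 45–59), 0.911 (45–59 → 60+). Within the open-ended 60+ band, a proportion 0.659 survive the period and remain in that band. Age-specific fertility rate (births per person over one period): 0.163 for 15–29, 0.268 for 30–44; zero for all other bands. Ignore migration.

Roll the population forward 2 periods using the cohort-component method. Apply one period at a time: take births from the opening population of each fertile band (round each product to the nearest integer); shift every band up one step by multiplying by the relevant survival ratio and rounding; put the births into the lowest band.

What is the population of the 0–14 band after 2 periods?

1562

Let group 1 be 0–14 through group 5 = 60+.
After projecting period 1:
Births: 3100 * 0.163 = 505, 8250 * 0.268 = 2211 ⇒ total 2716
Group 2: 5000 * 0.959 = 4795
Group 3: 3100 * 0.939 = 2911
Group 4: 8250 * 0.928 = 7656
Group 5: 6400 * 0.911 + 1850 * 0.659 = 5830 + 1219 = 7049
End of period: [2716, 4795, 2911, 7656, 7049]
After projecting period 2:
Births: 4795 * 0.163 = 782, 2911 * 0.268 = 780 ⇒ total 1562
Group 2: 2716 * 0.959 = 2605
Group 3: 4795 * 0.939 = 4503
Group 4: 2911 * 0.928 = 2701
Group 5: 7656 * 0.911 + 7049 * 0.659 = 6975 + 4645 = 11620
End of period: [1562, 2605, 4503, 2701, 11620]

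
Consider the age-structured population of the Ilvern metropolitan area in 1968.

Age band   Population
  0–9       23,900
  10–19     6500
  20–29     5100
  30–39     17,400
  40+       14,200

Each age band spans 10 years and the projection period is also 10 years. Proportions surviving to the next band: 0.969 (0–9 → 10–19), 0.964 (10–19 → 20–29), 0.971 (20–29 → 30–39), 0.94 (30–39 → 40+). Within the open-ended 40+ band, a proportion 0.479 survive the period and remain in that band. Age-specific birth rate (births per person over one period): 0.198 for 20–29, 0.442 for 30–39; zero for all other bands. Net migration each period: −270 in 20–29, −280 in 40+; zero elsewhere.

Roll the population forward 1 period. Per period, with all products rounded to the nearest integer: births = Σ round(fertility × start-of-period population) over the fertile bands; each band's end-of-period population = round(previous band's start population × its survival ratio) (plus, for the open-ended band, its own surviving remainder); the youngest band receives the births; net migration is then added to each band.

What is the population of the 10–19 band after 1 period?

Let group 1 be 0–9 through group 5 = 40+.
Period 1.
Births: 5100 × 0.198 = 1010  |  17400 × 0.442 = 7691 → 8701
Group 2: 23900 × 0.969 = 23159
Group 3: 6500 × 0.964 = 6266
Group 4: 5100 × 0.971 = 4952
Group 5: 17400 × 0.94 + 14200 × 0.479 = 16356 + 6802 = 23158
Net migration: Group 3 − 270 → 5996; Group 5 − 280 → 22878
End of period: [8701, 23159, 5996, 4952, 22878]

23159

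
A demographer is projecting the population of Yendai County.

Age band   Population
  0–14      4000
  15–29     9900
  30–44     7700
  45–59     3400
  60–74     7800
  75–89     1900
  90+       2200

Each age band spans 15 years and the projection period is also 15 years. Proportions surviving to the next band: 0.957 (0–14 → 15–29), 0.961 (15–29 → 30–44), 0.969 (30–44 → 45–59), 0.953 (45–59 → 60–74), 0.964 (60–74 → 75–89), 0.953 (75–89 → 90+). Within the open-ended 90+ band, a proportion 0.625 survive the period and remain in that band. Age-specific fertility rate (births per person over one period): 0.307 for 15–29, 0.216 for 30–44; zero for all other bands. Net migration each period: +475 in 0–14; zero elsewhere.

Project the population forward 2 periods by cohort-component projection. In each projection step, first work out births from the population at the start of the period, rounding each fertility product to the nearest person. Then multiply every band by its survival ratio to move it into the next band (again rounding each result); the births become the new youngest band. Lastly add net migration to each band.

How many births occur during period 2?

[period 1]
Births: 9900 × 0.307 = 3039, 7700 × 0.216 = 1663 ⇒ total 4702
15–29: 4000 × 0.957 = 3828
30–44: 9900 × 0.961 = 9514
45–59: 7700 × 0.969 = 7461
60–74: 3400 × 0.953 = 3240
75–89: 7800 × 0.964 = 7519
90+: 1900 × 0.953 + 2200 × 0.625 = 1811 + 1375 = 3186
Net migration: 0–14 + 475 → 5177
Giving 5177 / 3828 / 9514 / 7461 / 3240 / 7519 / 3186.
[period 2]
Births: 3828 × 0.307 = 1175, 9514 × 0.216 = 2055 ⇒ total 3230
15–29: 5177 × 0.957 = 4954
30–44: 3828 × 0.961 = 3679
45–59: 9514 × 0.969 = 9219
60–74: 7461 × 0.953 = 7110
75–89: 3240 × 0.964 = 3123
90+: 7519 × 0.953 + 3186 × 0.625 = 7166 + 1991 = 9157
Net migration: 0–14 + 475 → 3705
Giving 3705 / 4954 / 3679 / 9219 / 7110 / 3123 / 9157.

3230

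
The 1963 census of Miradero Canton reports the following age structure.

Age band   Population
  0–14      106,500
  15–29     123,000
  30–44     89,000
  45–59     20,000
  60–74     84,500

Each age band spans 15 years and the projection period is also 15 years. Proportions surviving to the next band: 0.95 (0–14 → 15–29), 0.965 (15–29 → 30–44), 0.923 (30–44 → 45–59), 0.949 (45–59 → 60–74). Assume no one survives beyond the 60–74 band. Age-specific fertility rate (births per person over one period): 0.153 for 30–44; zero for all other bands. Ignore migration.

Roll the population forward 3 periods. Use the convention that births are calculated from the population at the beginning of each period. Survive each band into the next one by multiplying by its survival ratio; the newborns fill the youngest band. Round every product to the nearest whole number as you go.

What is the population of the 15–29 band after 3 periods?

[period 1]
Births: 89000 × 0.153 = 13617
15–29: 106500 × 0.95 = 101175
30–44: 123000 × 0.965 = 118695
45–59: 89000 × 0.923 = 82147
60–74: 20000 × 0.949 = 18980
End of period: [13617, 101175, 118695, 82147, 18980]
[period 2]
Births: 118695 × 0.153 = 18160
15–29: 13617 × 0.95 = 12936
30–44: 101175 × 0.965 = 97634
45–59: 118695 × 0.923 = 109555
60–74: 82147 × 0.949 = 77958
End of period: [18160, 12936, 97634, 109555, 77958]
[period 3]
Births: 97634 × 0.153 = 14938
15–29: 18160 × 0.95 = 17252
30–44: 12936 × 0.965 = 12483
45–59: 97634 × 0.923 = 90116
60–74: 109555 × 0.949 = 103968
End of period: [14938, 17252, 12483, 90116, 103968]

17252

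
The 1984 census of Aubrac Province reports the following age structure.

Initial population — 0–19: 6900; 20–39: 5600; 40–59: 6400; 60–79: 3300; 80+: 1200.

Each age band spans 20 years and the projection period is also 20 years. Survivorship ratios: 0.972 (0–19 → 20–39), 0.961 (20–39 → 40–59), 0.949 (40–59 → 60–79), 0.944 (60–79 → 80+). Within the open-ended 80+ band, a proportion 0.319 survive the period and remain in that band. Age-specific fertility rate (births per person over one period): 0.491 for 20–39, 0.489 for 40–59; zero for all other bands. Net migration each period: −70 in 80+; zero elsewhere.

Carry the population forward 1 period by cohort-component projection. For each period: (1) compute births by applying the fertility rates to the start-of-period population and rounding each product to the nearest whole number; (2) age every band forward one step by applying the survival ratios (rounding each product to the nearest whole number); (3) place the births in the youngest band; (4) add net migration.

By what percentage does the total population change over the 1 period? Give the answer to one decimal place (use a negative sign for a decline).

17.4

Call the bands 1 to 5, youngest first.
After projecting period 1:
Births: 5600 * 0.491 = 2750, 6400 * 0.489 = 3130 → 5880
Band 2: 6900 * 0.972 = 6707
Band 3: 5600 * 0.961 = 5382
Band 4: 6400 * 0.949 = 6074
Band 5: 3300 * 0.944 + 1200 * 0.319 = 3115 + 383 = 3498
Net migration: Band 5 − 70 → 3428
End of period: [5880, 6707, 5382, 6074, 3428]
Total: 23400 → 27471; change = 4071; percentage change = 17.4%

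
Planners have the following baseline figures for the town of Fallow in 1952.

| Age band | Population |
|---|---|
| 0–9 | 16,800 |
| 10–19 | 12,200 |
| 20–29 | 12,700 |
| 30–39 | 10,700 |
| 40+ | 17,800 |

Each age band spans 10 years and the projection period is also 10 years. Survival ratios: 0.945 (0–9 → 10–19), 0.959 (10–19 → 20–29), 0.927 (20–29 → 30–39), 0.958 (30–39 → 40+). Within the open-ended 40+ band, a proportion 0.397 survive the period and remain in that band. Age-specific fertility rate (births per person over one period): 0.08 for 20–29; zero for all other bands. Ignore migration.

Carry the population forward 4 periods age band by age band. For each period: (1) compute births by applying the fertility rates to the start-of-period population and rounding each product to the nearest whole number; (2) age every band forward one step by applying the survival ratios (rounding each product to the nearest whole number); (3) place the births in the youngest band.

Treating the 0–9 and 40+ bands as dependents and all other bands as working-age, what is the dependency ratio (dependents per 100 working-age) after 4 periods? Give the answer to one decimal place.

Period 1:
Births: 12700 × 0.08 = 1016
10–19: 16800 × 0.945 = 15876
20–29: 12200 × 0.959 = 11700
30–39: 12700 × 0.927 = 11773
40+: 10700 × 0.958 + 17800 × 0.397 = 10251 + 7067 = 17318
Giving 1016 / 15876 / 11700 / 11773 / 17318.
Period 2:
Births: 11700 × 0.08 = 936
10–19: 1016 × 0.945 = 960
20–29: 15876 × 0.959 = 15225
30–39: 11700 × 0.927 = 10846
40+: 11773 × 0.958 + 17318 × 0.397 = 11279 + 6875 = 18154
Giving 936 / 960 / 15225 / 10846 / 18154.
Period 3:
Births: 15225 × 0.08 = 1218
10–19: 936 × 0.945 = 885
20–29: 960 × 0.959 = 921
30–39: 15225 × 0.927 = 14114
40+: 10846 × 0.958 + 18154 × 0.397 = 10390 + 7207 = 17597
Giving 1218 / 885 / 921 / 14114 / 17597.
Period 4:
Births: 921 × 0.08 = 74
10–19: 1218 × 0.945 = 1151
20–29: 885 × 0.959 = 849
30–39: 921 × 0.927 = 854
40+: 14114 × 0.958 + 17597 × 0.397 = 13521 + 6986 = 20507
Giving 74 / 1151 / 849 / 854 / 20507.
Dependents (band 0–9 + band 40+) = 74 + 20507 = 20581; working-age = 2854; ratio = 20581/2854 × 100 = 721.1

721.1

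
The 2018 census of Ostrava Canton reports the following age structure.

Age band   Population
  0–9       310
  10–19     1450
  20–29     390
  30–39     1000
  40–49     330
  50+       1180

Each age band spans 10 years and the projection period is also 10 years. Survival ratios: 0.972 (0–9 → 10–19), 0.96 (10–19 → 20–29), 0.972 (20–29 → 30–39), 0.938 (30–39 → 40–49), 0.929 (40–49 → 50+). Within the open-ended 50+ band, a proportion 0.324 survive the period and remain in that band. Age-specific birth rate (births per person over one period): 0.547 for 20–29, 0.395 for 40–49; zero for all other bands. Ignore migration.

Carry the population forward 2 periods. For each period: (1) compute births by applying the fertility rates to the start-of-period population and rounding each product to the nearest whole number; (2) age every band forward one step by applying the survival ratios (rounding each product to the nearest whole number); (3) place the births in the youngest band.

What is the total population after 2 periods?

Let band 1 be 0–9 through band 6 = 50+.
After projecting period 1:
Births: 390 × 0.547 = 213  |  330 × 0.395 = 130 — total 343
Band 2: 310 × 0.972 = 301
Band 3: 1450 × 0.96 = 1392
Band 4: 390 × 0.972 = 379
Band 5: 1000 × 0.938 = 938
Band 6: 330 × 0.929 + 1180 × 0.324 = 307 + 382 = 689
→ [343, 301, 1392, 379, 938, 689]
After projecting period 2:
Births: 1392 × 0.547 = 761  |  938 × 0.395 = 371 — total 1132
Band 2: 343 × 0.972 = 333
Band 3: 301 × 0.96 = 289
Band 4: 1392 × 0.972 = 1353
Band 5: 379 × 0.938 = 356
Band 6: 938 × 0.929 + 689 × 0.324 = 871 + 223 = 1094
→ [1132, 333, 289, 1353, 356, 1094]
Total after period 2: 1132 + 333 + 289 + 1353 + 356 + 1094 = 4557

4557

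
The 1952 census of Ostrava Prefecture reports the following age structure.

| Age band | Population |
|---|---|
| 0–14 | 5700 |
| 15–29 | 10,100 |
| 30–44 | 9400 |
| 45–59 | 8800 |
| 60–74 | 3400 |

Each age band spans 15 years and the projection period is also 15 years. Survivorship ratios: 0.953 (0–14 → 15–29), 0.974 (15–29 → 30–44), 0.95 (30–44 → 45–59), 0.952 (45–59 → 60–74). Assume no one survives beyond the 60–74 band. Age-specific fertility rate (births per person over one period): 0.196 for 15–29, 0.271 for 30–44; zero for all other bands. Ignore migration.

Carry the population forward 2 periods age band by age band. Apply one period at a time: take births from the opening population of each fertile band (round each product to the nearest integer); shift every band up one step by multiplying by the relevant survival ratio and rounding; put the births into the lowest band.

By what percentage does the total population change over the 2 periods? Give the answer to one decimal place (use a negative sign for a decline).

-16.6

[period 1]
Births: 10100 * 0.196 = 1980  |  9400 * 0.271 = 2547 → 4527
15–29: 5700 * 0.953 = 5432
30–44: 10100 * 0.974 = 9837
45–59: 9400 * 0.95 = 8930
60–74: 8800 * 0.952 = 8378
→ [4527, 5432, 9837, 8930, 8378]
[period 2]
Births: 5432 * 0.196 = 1065  |  9837 * 0.271 = 2666 → 3731
15–29: 4527 * 0.953 = 4314
30–44: 5432 * 0.974 = 5291
45–59: 9837 * 0.95 = 9345
60–74: 8930 * 0.952 = 8501
→ [3731, 4314, 5291, 9345, 8501]
Total: 37400 → 31182; change = -6218; percentage change = -16.6%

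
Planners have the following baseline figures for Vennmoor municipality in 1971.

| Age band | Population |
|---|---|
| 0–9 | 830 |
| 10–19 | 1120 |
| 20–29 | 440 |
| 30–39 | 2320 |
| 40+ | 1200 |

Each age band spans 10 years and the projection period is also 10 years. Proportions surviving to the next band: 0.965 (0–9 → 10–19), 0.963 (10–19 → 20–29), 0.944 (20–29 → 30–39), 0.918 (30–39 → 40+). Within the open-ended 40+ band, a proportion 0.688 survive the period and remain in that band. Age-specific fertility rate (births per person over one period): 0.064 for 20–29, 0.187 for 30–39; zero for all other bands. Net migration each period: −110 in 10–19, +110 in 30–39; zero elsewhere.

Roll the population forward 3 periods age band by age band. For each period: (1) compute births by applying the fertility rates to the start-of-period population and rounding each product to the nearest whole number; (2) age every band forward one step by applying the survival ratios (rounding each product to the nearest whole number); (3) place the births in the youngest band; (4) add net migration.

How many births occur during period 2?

After projecting period 1:
Births: 440 × 0.064 = 28, 2320 × 0.187 = 434 → 462
10–19: 830 × 0.965 = 801
20–29: 1120 × 0.963 = 1079
30–39: 440 × 0.944 = 415
40+: 2320 × 0.918 + 1200 × 0.688 = 2130 + 826 = 2956
Net migration: 10–19 − 110 → 691; 30–39 + 110 → 525
Population now: 0–9=462, 10–19=691, 20–29=1079, 30–39=525, 40+=2956
After projecting period 2:
Births: 1079 × 0.064 = 69, 525 × 0.187 = 98 → 167
10–19: 462 × 0.965 = 446
20–29: 691 × 0.963 = 665
30–39: 1079 × 0.944 = 1019
40+: 525 × 0.918 + 2956 × 0.688 = 482 + 2034 = 2516
Net migration: 10–19 − 110 → 336; 30–39 + 110 → 1129
Population now: 0–9=167, 10–19=336, 20–29=665, 30–39=1129, 40+=2516

167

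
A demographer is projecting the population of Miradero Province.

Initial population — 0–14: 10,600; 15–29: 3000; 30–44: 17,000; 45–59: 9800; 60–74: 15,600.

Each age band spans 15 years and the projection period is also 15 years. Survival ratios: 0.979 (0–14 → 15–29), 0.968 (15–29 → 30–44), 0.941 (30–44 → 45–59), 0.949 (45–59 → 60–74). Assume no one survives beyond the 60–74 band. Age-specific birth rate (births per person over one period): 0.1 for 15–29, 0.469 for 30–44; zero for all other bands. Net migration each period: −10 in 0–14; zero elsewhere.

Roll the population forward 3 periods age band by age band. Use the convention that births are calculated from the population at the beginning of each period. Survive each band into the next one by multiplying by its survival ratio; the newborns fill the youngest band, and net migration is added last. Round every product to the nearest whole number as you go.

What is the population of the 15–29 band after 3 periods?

Period 1.
Births: 3000 × 0.1 = 300, 17000 × 0.469 = 7973 ⇒ total 8273
15–29: 10600 × 0.979 = 10377
30–44: 3000 × 0.968 = 2904
45–59: 17000 × 0.941 = 15997
60–74: 9800 × 0.949 = 9300
Net migration: 0–14 − 10 → 8263
Population now: 0–14=8263, 15–29=10377, 30–44=2904, 45–59=15997, 60–74=9300
Period 2.
Births: 10377 × 0.1 = 1038, 2904 × 0.469 = 1362 ⇒ total 2400
15–29: 8263 × 0.979 = 8089
30–44: 10377 × 0.968 = 10045
45–59: 2904 × 0.941 = 2733
60–74: 15997 × 0.949 = 15181
Net migration: 0–14 − 10 → 2390
Population now: 0–14=2390, 15–29=8089, 30–44=10045, 45–59=2733, 60–74=15181
Period 3.
Births: 8089 × 0.1 = 809, 10045 × 0.469 = 4711 ⇒ total 5520
15–29: 2390 × 0.979 = 2340
30–44: 8089 × 0.968 = 7830
45–59: 10045 × 0.941 = 9452
60–74: 2733 × 0.949 = 2594
Net migration: 0–14 − 10 → 5510
Population now: 0–14=5510, 15–29=2340, 30–44=7830, 45–59=9452, 60–74=2594

2340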